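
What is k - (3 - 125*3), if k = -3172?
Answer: -2800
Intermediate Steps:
k - (3 - 125*3) = -3172 - (3 - 125*3) = -3172 - (3 - 25*15) = -3172 - (3 - 375) = -3172 - 1*(-372) = -3172 + 372 = -2800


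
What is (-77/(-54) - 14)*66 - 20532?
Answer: -192257/9 ≈ -21362.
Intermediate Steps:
(-77/(-54) - 14)*66 - 20532 = (-77*(-1/54) - 14)*66 - 20532 = (77/54 - 14)*66 - 20532 = -679/54*66 - 20532 = -7469/9 - 20532 = -192257/9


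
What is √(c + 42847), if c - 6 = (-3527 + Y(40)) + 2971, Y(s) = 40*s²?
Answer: √106297 ≈ 326.03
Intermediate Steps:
c = 63450 (c = 6 + ((-3527 + 40*40²) + 2971) = 6 + ((-3527 + 40*1600) + 2971) = 6 + ((-3527 + 64000) + 2971) = 6 + (60473 + 2971) = 6 + 63444 = 63450)
√(c + 42847) = √(63450 + 42847) = √106297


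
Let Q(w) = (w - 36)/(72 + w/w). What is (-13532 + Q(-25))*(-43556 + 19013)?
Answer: 24245956071/73 ≈ 3.3214e+8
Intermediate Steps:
Q(w) = -36/73 + w/73 (Q(w) = (-36 + w)/(72 + 1) = (-36 + w)/73 = (-36 + w)*(1/73) = -36/73 + w/73)
(-13532 + Q(-25))*(-43556 + 19013) = (-13532 + (-36/73 + (1/73)*(-25)))*(-43556 + 19013) = (-13532 + (-36/73 - 25/73))*(-24543) = (-13532 - 61/73)*(-24543) = -987897/73*(-24543) = 24245956071/73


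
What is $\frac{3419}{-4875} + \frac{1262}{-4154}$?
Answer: $- \frac{782876}{778875} \approx -1.0051$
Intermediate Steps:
$\frac{3419}{-4875} + \frac{1262}{-4154} = 3419 \left(- \frac{1}{4875}\right) + 1262 \left(- \frac{1}{4154}\right) = - \frac{263}{375} - \frac{631}{2077} = - \frac{782876}{778875}$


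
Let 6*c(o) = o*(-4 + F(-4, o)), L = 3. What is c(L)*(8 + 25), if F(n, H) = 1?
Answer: -99/2 ≈ -49.500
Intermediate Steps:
c(o) = -o/2 (c(o) = (o*(-4 + 1))/6 = (o*(-3))/6 = (-3*o)/6 = -o/2)
c(L)*(8 + 25) = (-½*3)*(8 + 25) = -3/2*33 = -99/2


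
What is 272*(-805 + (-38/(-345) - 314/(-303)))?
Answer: -2539598448/11615 ≈ -2.1865e+5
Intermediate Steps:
272*(-805 + (-38/(-345) - 314/(-303))) = 272*(-805 + (-38*(-1/345) - 314*(-1/303))) = 272*(-805 + (38/345 + 314/303)) = 272*(-805 + 13316/11615) = 272*(-9336759/11615) = -2539598448/11615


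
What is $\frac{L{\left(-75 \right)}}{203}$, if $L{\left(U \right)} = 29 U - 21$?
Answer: $- \frac{2196}{203} \approx -10.818$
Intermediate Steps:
$L{\left(U \right)} = -21 + 29 U$
$\frac{L{\left(-75 \right)}}{203} = \frac{-21 + 29 \left(-75\right)}{203} = \left(-21 - 2175\right) \frac{1}{203} = \left(-2196\right) \frac{1}{203} = - \frac{2196}{203}$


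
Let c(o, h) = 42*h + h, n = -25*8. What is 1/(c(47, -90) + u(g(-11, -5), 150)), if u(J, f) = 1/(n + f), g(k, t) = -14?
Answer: -50/193501 ≈ -0.00025840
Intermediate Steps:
n = -200
u(J, f) = 1/(-200 + f)
c(o, h) = 43*h
1/(c(47, -90) + u(g(-11, -5), 150)) = 1/(43*(-90) + 1/(-200 + 150)) = 1/(-3870 + 1/(-50)) = 1/(-3870 - 1/50) = 1/(-193501/50) = -50/193501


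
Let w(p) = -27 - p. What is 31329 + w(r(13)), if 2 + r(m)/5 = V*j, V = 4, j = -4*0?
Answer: 31312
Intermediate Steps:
j = 0
r(m) = -10 (r(m) = -10 + 5*(4*0) = -10 + 5*0 = -10 + 0 = -10)
31329 + w(r(13)) = 31329 + (-27 - 1*(-10)) = 31329 + (-27 + 10) = 31329 - 17 = 31312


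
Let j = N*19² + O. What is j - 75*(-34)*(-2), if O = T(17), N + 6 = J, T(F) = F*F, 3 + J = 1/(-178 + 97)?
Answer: -653221/81 ≈ -8064.5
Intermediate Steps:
J = -244/81 (J = -3 + 1/(-178 + 97) = -3 + 1/(-81) = -3 - 1/81 = -244/81 ≈ -3.0123)
T(F) = F²
N = -730/81 (N = -6 - 244/81 = -730/81 ≈ -9.0123)
O = 289 (O = 17² = 289)
j = -240121/81 (j = -730/81*19² + 289 = -730/81*361 + 289 = -263530/81 + 289 = -240121/81 ≈ -2964.5)
j - 75*(-34)*(-2) = -240121/81 - 75*(-34)*(-2) = -240121/81 - (-2550)*(-2) = -240121/81 - 1*5100 = -240121/81 - 5100 = -653221/81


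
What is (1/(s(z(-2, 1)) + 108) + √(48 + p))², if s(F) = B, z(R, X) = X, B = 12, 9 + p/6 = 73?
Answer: 6220801/14400 + √3/5 ≈ 432.35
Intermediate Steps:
p = 384 (p = -54 + 6*73 = -54 + 438 = 384)
s(F) = 12
(1/(s(z(-2, 1)) + 108) + √(48 + p))² = (1/(12 + 108) + √(48 + 384))² = (1/120 + √432)² = (1/120 + 12*√3)²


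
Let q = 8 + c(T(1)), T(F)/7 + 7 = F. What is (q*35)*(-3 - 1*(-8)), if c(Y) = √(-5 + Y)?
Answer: 1400 + 175*I*√47 ≈ 1400.0 + 1199.7*I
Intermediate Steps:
T(F) = -49 + 7*F
q = 8 + I*√47 (q = 8 + √(-5 + (-49 + 7*1)) = 8 + √(-5 + (-49 + 7)) = 8 + √(-5 - 42) = 8 + √(-47) = 8 + I*√47 ≈ 8.0 + 6.8557*I)
(q*35)*(-3 - 1*(-8)) = ((8 + I*√47)*35)*(-3 - 1*(-8)) = (280 + 35*I*√47)*(-3 + 8) = (280 + 35*I*√47)*5 = 1400 + 175*I*√47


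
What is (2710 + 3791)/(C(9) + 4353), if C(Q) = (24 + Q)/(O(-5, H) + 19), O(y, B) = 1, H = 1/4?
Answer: 43340/29031 ≈ 1.4929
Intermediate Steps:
H = ¼ ≈ 0.25000
C(Q) = 6/5 + Q/20 (C(Q) = (24 + Q)/(1 + 19) = (24 + Q)/20 = (24 + Q)*(1/20) = 6/5 + Q/20)
(2710 + 3791)/(C(9) + 4353) = (2710 + 3791)/((6/5 + (1/20)*9) + 4353) = 6501/((6/5 + 9/20) + 4353) = 6501/(33/20 + 4353) = 6501/(87093/20) = 6501*(20/87093) = 43340/29031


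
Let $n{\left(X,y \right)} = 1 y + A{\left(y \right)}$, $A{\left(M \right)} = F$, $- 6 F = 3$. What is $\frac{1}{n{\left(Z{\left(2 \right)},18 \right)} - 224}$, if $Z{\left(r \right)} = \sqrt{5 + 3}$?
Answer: $- \frac{2}{413} \approx -0.0048426$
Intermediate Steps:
$F = - \frac{1}{2}$ ($F = \left(- \frac{1}{6}\right) 3 = - \frac{1}{2} \approx -0.5$)
$A{\left(M \right)} = - \frac{1}{2}$
$Z{\left(r \right)} = 2 \sqrt{2}$ ($Z{\left(r \right)} = \sqrt{8} = 2 \sqrt{2}$)
$n{\left(X,y \right)} = - \frac{1}{2} + y$ ($n{\left(X,y \right)} = 1 y - \frac{1}{2} = y - \frac{1}{2} = - \frac{1}{2} + y$)
$\frac{1}{n{\left(Z{\left(2 \right)},18 \right)} - 224} = \frac{1}{\left(- \frac{1}{2} + 18\right) - 224} = \frac{1}{\frac{35}{2} - 224} = \frac{1}{- \frac{413}{2}} = - \frac{2}{413}$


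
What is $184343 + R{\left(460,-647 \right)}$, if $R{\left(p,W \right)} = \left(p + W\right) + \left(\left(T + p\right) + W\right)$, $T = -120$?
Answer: $183849$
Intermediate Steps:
$R{\left(p,W \right)} = -120 + 2 W + 2 p$ ($R{\left(p,W \right)} = \left(p + W\right) + \left(\left(-120 + p\right) + W\right) = \left(W + p\right) + \left(-120 + W + p\right) = -120 + 2 W + 2 p$)
$184343 + R{\left(460,-647 \right)} = 184343 + \left(-120 + 2 \left(-647\right) + 2 \cdot 460\right) = 184343 - 494 = 183849$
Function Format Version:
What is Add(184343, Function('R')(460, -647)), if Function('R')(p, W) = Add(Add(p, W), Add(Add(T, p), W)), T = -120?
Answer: 183849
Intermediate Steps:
Function('R')(p, W) = Add(-120, Mul(2, W), Mul(2, p)) (Function('R')(p, W) = Add(Add(p, W), Add(Add(-120, p), W)) = Add(Add(W, p), Add(-120, W, p)) = Add(-120, Mul(2, W), Mul(2, p)))
Add(184343, Function('R')(460, -647)) = Add(184343, Add(-120, Mul(2, -647), Mul(2, 460))) = Add(184343, Add(-120, -1294, 920)) = Add(184343, -494) = 183849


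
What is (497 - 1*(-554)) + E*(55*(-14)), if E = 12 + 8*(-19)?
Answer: 108851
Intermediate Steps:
E = -140 (E = 12 - 152 = -140)
(497 - 1*(-554)) + E*(55*(-14)) = (497 - 1*(-554)) - 7700*(-14) = (497 + 554) - 140*(-770) = 1051 + 107800 = 108851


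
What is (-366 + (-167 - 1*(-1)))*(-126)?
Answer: 67032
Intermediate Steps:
(-366 + (-167 - 1*(-1)))*(-126) = (-366 + (-167 + 1))*(-126) = (-366 - 166)*(-126) = -532*(-126) = 67032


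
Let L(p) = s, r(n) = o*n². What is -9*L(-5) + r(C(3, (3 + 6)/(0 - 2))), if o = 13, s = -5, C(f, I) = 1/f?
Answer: 418/9 ≈ 46.444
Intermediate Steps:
C(f, I) = 1/f
r(n) = 13*n²
L(p) = -5
-9*L(-5) + r(C(3, (3 + 6)/(0 - 2))) = -9*(-5) + 13*(1/3)² = 45 + 13*(⅓)² = 45 + 13*(⅑) = 45 + 13/9 = 418/9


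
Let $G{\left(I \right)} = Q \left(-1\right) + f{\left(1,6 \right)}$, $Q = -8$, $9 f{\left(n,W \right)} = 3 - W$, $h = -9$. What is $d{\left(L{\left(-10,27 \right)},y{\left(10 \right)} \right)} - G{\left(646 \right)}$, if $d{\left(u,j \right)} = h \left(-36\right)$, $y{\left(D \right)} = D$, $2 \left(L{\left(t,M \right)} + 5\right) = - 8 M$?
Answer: $\frac{949}{3} \approx 316.33$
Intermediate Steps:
$f{\left(n,W \right)} = \frac{1}{3} - \frac{W}{9}$ ($f{\left(n,W \right)} = \frac{3 - W}{9} = \frac{1}{3} - \frac{W}{9}$)
$L{\left(t,M \right)} = -5 - 4 M$ ($L{\left(t,M \right)} = -5 + \frac{\left(-8\right) M}{2} = -5 - 4 M$)
$G{\left(I \right)} = \frac{23}{3}$ ($G{\left(I \right)} = \left(-8\right) \left(-1\right) + \left(\frac{1}{3} - \frac{2}{3}\right) = 8 + \left(\frac{1}{3} - \frac{2}{3}\right) = 8 - \frac{1}{3} = \frac{23}{3}$)
$d{\left(u,j \right)} = 324$ ($d{\left(u,j \right)} = \left(-9\right) \left(-36\right) = 324$)
$d{\left(L{\left(-10,27 \right)},y{\left(10 \right)} \right)} - G{\left(646 \right)} = 324 - \frac{23}{3} = \frac{949}{3}$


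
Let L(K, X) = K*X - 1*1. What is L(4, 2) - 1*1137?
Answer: -1130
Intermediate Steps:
L(K, X) = -1 + K*X (L(K, X) = K*X - 1 = -1 + K*X)
L(4, 2) - 1*1137 = (-1 + 4*2) - 1*1137 = (-1 + 8) - 1137 = 7 - 1137 = -1130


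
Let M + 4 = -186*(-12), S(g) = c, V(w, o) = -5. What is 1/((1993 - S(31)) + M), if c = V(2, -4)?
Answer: 1/4226 ≈ 0.00023663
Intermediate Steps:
c = -5
S(g) = -5
M = 2228 (M = -4 - 186*(-12) = -4 + 2232 = 2228)
1/((1993 - S(31)) + M) = 1/((1993 - 1*(-5)) + 2228) = 1/((1993 + 5) + 2228) = 1/(1998 + 2228) = 1/4226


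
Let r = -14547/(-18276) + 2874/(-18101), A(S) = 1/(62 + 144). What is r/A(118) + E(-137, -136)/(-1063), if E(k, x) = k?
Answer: 7700616526251/58609191698 ≈ 131.39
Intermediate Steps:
A(S) = 1/206
r = 70263341/110271292 (r = -14547*(-1/18276) + 2874*(-1/18101) = 4849/6092 - 2874/18101 = 70263341/110271292 ≈ 0.63719)
r/A(118) + E(-137, -136)/(-1063) = 70263341/(110271292*(1/206)) - 137/(-1063) = (70263341/110271292)*206 - 137*(-1/1063) = 7237124123/55135646 + 137/1063 = 7700616526251/58609191698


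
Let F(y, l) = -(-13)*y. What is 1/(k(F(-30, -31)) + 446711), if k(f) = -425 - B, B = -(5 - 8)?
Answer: 1/446283 ≈ 2.2407e-6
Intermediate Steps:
B = 3 (B = -1*(-3) = 3)
F(y, l) = 13*y
k(f) = -428 (k(f) = -425 - 1*3 = -425 - 3 = -428)
1/(k(F(-30, -31)) + 446711) = 1/(-428 + 446711) = 1/446283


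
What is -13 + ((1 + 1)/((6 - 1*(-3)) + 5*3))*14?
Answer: -71/6 ≈ -11.833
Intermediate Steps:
-13 + ((1 + 1)/((6 - 1*(-3)) + 5*3))*14 = -13 + (2/((6 + 3) + 15))*14 = -13 + (2/(9 + 15))*14 = -13 + (2/24)*14 = -13 + (2*(1/24))*14 = -13 + (1/12)*14 = -13 + 7/6 = -71/6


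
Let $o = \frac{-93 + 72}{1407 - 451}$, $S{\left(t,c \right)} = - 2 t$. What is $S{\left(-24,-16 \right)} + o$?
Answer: $\frac{45867}{956} \approx 47.978$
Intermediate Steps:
$o = - \frac{21}{956} \approx -0.021967$
$S{\left(-24,-16 \right)} + o = \left(-2\right) \left(-24\right) - \frac{21}{956} = 48 - \frac{21}{956} = \frac{45867}{956}$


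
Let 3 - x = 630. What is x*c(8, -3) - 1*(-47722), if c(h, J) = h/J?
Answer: 49394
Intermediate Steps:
x = -627 (x = 3 - 1*630 = 3 - 630 = -627)
x*c(8, -3) - 1*(-47722) = -5016/(-3) - 1*(-47722) = -5016*(-1)/3 + 47722 = -627*(-8/3) + 47722 = 1672 + 47722 = 49394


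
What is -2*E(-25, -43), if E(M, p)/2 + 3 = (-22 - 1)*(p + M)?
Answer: -6244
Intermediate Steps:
E(M, p) = -6 - 46*M - 46*p (E(M, p) = -6 + 2*((-22 - 1)*(p + M)) = -6 + 2*(-23*(M + p)) = -6 + 2*(-23*M - 23*p) = -6 + (-46*M - 46*p) = -6 - 46*M - 46*p)
-2*E(-25, -43) = -2*(-6 - 46*(-25) - 46*(-43)) = -2*(-6 + 1150 + 1978) = -2*3122 = -6244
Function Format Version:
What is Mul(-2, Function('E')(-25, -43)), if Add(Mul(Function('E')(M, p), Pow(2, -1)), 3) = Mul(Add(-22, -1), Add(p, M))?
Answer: -6244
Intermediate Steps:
Function('E')(M, p) = Add(-6, Mul(-46, M), Mul(-46, p)) (Function('E')(M, p) = Add(-6, Mul(2, Mul(Add(-22, -1), Add(p, M)))) = Add(-6, Mul(2, Mul(-23, Add(M, p)))) = Add(-6, Mul(2, Add(Mul(-23, M), Mul(-23, p)))) = Add(-6, Add(Mul(-46, M), Mul(-46, p))) = Add(-6, Mul(-46, M), Mul(-46, p)))
Mul(-2, Function('E')(-25, -43)) = Mul(-2, Add(-6, Mul(-46, -25), Mul(-46, -43))) = Mul(-2, Add(-6, 1150, 1978)) = Mul(-2, 3122) = -6244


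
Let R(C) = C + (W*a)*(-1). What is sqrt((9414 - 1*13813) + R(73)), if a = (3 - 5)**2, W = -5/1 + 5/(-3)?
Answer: I*sqrt(38694)/3 ≈ 65.569*I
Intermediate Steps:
W = -20/3 (W = -5*1 + 5*(-1/3) = -5 - 5/3 = -20/3 ≈ -6.6667)
a = 4 (a = (-2)**2 = 4)
R(C) = 80/3 + C (R(C) = C - 20/3*4*(-1) = C - 80/3*(-1) = C + 80/3 = 80/3 + C)
sqrt((9414 - 1*13813) + R(73)) = sqrt((9414 - 1*13813) + (80/3 + 73)) = sqrt((9414 - 13813) + 299/3) = sqrt(-4399 + 299/3) = sqrt(-12898/3) = I*sqrt(38694)/3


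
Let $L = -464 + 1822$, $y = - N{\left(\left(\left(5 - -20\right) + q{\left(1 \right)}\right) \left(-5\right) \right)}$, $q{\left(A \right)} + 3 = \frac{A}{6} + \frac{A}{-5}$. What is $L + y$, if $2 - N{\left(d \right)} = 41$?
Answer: $1397$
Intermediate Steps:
$q{\left(A \right)} = -3 - \frac{A}{30}$ ($q{\left(A \right)} = -3 + \left(\frac{A}{6} + \frac{A}{-5}\right) = -3 + \left(A \frac{1}{6} + A \left(- \frac{1}{5}\right)\right) = -3 + \left(\frac{A}{6} - \frac{A}{5}\right) = -3 - \frac{A}{30}$)
$N{\left(d \right)} = -39$ ($N{\left(d \right)} = 2 - 41 = -39$)
$y = 39$ ($y = \left(-1\right) \left(-39\right) = 39$)
$L = 1358$
$L + y = 1358 + 39 = 1397$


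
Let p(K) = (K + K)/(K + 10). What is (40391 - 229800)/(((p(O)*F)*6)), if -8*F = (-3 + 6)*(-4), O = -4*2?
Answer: 189409/72 ≈ 2630.7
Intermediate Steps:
O = -8
p(K) = 2*K/(10 + K) (p(K) = (2*K)/(10 + K) = 2*K/(10 + K))
F = 3/2 (F = -(-3 + 6)*(-4)/8 = -3*(-4)/8 = -⅛*(-12) = 3/2 ≈ 1.5000)
(40391 - 229800)/(((p(O)*F)*6)) = (40391 - 229800)/((((2*(-8)/(10 - 8))*(3/2))*6)) = -189409/(((2*(-8)/2)*(3/2))*6) = -189409/(((2*(-8)*(½))*(3/2))*6) = -189409/(-8*3/2*6) = -189409/((-12*6)) = -189409/(-72) = -189409*(-1/72) = 189409/72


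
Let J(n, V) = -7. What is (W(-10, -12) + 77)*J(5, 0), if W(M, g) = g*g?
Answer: -1547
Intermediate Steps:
W(M, g) = g**2
(W(-10, -12) + 77)*J(5, 0) = ((-12)**2 + 77)*(-7) = (144 + 77)*(-7) = 221*(-7) = -1547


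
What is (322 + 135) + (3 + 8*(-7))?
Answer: 404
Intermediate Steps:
(322 + 135) + (3 + 8*(-7)) = 457 + (3 - 56) = 457 - 53 = 404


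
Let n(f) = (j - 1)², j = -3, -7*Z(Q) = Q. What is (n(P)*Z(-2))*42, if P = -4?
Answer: 192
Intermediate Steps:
Z(Q) = -Q/7
n(f) = 16 (n(f) = (-3 - 1)² = (-4)² = 16)
(n(P)*Z(-2))*42 = (16*(-⅐*(-2)))*42 = (16*(2/7))*42 = (32/7)*42 = 192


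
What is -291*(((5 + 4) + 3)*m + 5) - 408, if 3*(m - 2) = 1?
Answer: -10011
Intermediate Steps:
m = 7/3 (m = 2 + (1/3)*1 = 2 + 1/3 = 7/3 ≈ 2.3333)
-291*(((5 + 4) + 3)*m + 5) - 408 = -291*(((5 + 4) + 3)*(7/3) + 5) - 408 = -291*((9 + 3)*(7/3) + 5) - 408 = -291*(12*(7/3) + 5) - 408 = -291*(28 + 5) - 408 = -291*33 - 408 = -9603 - 408 = -10011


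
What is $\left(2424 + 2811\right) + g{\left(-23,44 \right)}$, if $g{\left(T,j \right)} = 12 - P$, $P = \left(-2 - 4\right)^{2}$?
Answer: $5211$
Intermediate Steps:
$P = 36$ ($P = \left(-6\right)^{2} = 36$)
$g{\left(T,j \right)} = -24$ ($g{\left(T,j \right)} = 12 - 36 = -24$)
$\left(2424 + 2811\right) + g{\left(-23,44 \right)} = \left(2424 + 2811\right) - 24 = 5235 - 24 = 5211$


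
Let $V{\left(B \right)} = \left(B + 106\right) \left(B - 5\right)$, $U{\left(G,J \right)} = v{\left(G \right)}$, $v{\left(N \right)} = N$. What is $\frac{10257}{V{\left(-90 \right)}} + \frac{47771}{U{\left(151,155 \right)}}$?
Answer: $\frac{71063113}{229520} \approx 309.62$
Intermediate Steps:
$U{\left(G,J \right)} = G$
$V{\left(B \right)} = \left(-5 + B\right) \left(106 + B\right)$ ($V{\left(B \right)} = \left(106 + B\right) \left(-5 + B\right) = \left(-5 + B\right) \left(106 + B\right)$)
$\frac{10257}{V{\left(-90 \right)}} + \frac{47771}{U{\left(151,155 \right)}} = \frac{10257}{-530 + \left(-90\right)^{2} + 101 \left(-90\right)} + \frac{47771}{151} = \frac{10257}{-530 + 8100 - 9090} + 47771 \cdot \frac{1}{151} = \frac{10257}{-1520} + \frac{47771}{151} = 10257 \left(- \frac{1}{1520}\right) + \frac{47771}{151} = - \frac{10257}{1520} + \frac{47771}{151} = \frac{71063113}{229520}$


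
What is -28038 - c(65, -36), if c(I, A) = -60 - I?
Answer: -27913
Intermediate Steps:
-28038 - c(65, -36) = -28038 - (-60 - 1*65) = -28038 - (-60 - 65) = -28038 - 1*(-125) = -28038 + 125 = -27913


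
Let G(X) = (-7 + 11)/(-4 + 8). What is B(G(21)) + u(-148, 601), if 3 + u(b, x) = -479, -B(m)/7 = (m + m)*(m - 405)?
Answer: 5174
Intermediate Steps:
G(X) = 1 (G(X) = 4/4 = 4*(¼) = 1)
B(m) = -14*m*(-405 + m) (B(m) = -7*(m + m)*(m - 405) = -7*2*m*(-405 + m) = -14*m*(-405 + m))
u(b, x) = -482 (u(b, x) = -3 - 479 = -482)
B(G(21)) + u(-148, 601) = 14*1*(405 - 1*1) - 482 = 14*1*(405 - 1) - 482 = 14*1*404 - 482 = 5656 - 482 = 5174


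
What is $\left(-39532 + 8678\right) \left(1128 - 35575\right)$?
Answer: $1062827738$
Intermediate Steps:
$\left(-39532 + 8678\right) \left(1128 - 35575\right) = \left(-30854\right) \left(-34447\right) = 1062827738$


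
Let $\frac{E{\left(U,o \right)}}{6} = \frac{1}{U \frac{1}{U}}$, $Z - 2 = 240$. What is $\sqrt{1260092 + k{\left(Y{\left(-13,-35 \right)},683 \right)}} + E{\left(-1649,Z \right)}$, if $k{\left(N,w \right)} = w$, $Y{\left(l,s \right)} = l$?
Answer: $6 + 5 \sqrt{50431} \approx 1128.8$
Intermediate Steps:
$Z = 242$ ($Z = 2 + 240 = 242$)
$E{\left(U,o \right)} = 6$ ($E{\left(U,o \right)} = \frac{6}{U \frac{1}{U}} = \frac{6}{1} = 6 \cdot 1 = 6$)
$\sqrt{1260092 + k{\left(Y{\left(-13,-35 \right)},683 \right)}} + E{\left(-1649,Z \right)} = \sqrt{1260092 + 683} + 6 = \sqrt{1260775} + 6 = 5 \sqrt{50431} + 6 = 6 + 5 \sqrt{50431}$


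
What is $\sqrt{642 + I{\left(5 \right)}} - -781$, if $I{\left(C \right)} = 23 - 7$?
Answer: $781 + \sqrt{658} \approx 806.65$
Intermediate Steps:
$I{\left(C \right)} = 16$
$\sqrt{642 + I{\left(5 \right)}} - -781 = \sqrt{642 + 16} - -781 = \sqrt{658} + 781 = 781 + \sqrt{658}$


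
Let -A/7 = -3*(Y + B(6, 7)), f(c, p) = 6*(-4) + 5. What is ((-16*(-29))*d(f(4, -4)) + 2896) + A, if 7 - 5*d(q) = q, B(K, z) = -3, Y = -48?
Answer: 21189/5 ≈ 4237.8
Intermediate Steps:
f(c, p) = -19 (f(c, p) = -24 + 5 = -19)
A = -1071 (A = -(-21)*(-48 - 3) = -(-21)*(-51) = -7*153 = -1071)
d(q) = 7/5 - q/5
((-16*(-29))*d(f(4, -4)) + 2896) + A = ((-16*(-29))*(7/5 - ⅕*(-19)) + 2896) - 1071 = (464*(7/5 + 19/5) + 2896) - 1071 = (464*(26/5) + 2896) - 1071 = (12064/5 + 2896) - 1071 = 26544/5 - 1071 = 21189/5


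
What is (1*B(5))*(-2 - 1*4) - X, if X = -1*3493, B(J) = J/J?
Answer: 3487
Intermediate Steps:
B(J) = 1
X = -3493
(1*B(5))*(-2 - 1*4) - X = (1*1)*(-2 - 1*4) - 1*(-3493) = 1*(-2 - 4) + 3493 = 1*(-6) + 3493 = -6 + 3493 = 3487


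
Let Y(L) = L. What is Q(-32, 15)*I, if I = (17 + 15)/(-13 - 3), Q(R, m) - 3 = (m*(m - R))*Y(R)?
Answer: 45114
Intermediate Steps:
Q(R, m) = 3 + R*m*(m - R) (Q(R, m) = 3 + (m*(m - R))*R = 3 + R*m*(m - R))
I = -2 (I = 32/(-16) = 32*(-1/16) = -2)
Q(-32, 15)*I = (3 - 32*15² - 1*15*(-32)²)*(-2) = (3 - 32*225 - 1*15*1024)*(-2) = (3 - 7200 - 15360)*(-2) = -22557*(-2) = 45114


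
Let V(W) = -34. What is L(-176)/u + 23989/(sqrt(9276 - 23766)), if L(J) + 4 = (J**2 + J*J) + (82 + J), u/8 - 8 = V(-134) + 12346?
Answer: 30927/49280 - 149*I*sqrt(1610)/30 ≈ 0.62758 - 199.29*I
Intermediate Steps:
u = 98560 (u = 64 + 8*(-34 + 12346) = 64 + 8*12312 = 64 + 98496 = 98560)
L(J) = 78 + J + 2*J**2 (L(J) = -4 + ((J**2 + J*J) + (82 + J)) = -4 + ((J**2 + J**2) + (82 + J)) = -4 + (2*J**2 + (82 + J)) = -4 + (82 + J + 2*J**2) = 78 + J + 2*J**2)
L(-176)/u + 23989/(sqrt(9276 - 23766)) = (78 - 176 + 2*(-176)**2)/98560 + 23989/(sqrt(9276 - 23766)) = (78 - 176 + 2*30976)*(1/98560) + 23989/(sqrt(-14490)) = (78 - 176 + 61952)*(1/98560) + 23989/((3*I*sqrt(1610))) = 61854*(1/98560) + 23989*(-I*sqrt(1610)/4830) = 30927/49280 - 149*I*sqrt(1610)/30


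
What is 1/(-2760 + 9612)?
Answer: 1/6852 ≈ 0.00014594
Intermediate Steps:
1/(-2760 + 9612) = 1/6852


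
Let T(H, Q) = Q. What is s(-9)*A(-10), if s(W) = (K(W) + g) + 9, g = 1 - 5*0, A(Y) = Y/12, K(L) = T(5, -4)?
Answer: -5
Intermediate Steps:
K(L) = -4
A(Y) = Y/12 (A(Y) = Y*(1/12) = Y/12)
g = 1 (g = 1 + 0 = 1)
s(W) = 6 (s(W) = (-4 + 1) + 9 = -3 + 9 = 6)
s(-9)*A(-10) = 6*((1/12)*(-10)) = 6*(-⅚) = -5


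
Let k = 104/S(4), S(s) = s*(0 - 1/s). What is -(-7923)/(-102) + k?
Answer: -6177/34 ≈ -181.68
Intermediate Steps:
S(s) = -1 (S(s) = s*(-1/s) = -1)
k = -104 (k = 104/(-1) = 104*(-1) = -104)
-(-7923)/(-102) + k = -(-7923)/(-102) - 104 = -(-7923)*(-1)/102 - 104 = -57*139/102 - 104 = -2641/34 - 104 = -6177/34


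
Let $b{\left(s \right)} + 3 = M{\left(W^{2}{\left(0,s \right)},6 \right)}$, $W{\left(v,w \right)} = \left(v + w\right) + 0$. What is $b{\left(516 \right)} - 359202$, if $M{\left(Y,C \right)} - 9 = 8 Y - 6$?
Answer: $1770846$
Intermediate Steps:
$W{\left(v,w \right)} = v + w$
$M{\left(Y,C \right)} = 3 + 8 Y$ ($M{\left(Y,C \right)} = 9 + \left(8 Y - 6\right) = 9 + \left(-6 + 8 Y\right) = 3 + 8 Y$)
$b{\left(s \right)} = 8 s^{2}$ ($b{\left(s \right)} = -3 + \left(3 + 8 \left(0 + s\right)^{2}\right) = -3 + \left(3 + 8 s^{2}\right) = 8 s^{2}$)
$b{\left(516 \right)} - 359202 = 8 \cdot 516^{2} - 359202 = 8 \cdot 266256 - 359202 = 2130048 - 359202 = 1770846$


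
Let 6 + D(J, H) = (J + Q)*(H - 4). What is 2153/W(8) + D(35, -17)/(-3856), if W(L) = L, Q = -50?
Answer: 1037437/3856 ≈ 269.04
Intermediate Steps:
D(J, H) = -6 + (-50 + J)*(-4 + H) (D(J, H) = -6 + (J - 50)*(H - 4) = -6 + (-50 + J)*(-4 + H))
2153/W(8) + D(35, -17)/(-3856) = 2153/8 + (194 - 50*(-17) - 4*35 - 17*35)/(-3856) = 2153*(⅛) + (194 + 850 - 140 - 595)*(-1/3856) = 2153/8 + 309*(-1/3856) = 2153/8 - 309/3856 = 1037437/3856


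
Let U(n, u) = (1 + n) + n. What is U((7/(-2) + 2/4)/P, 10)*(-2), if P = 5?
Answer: ⅖ ≈ 0.40000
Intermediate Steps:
U(n, u) = 1 + 2*n
U((7/(-2) + 2/4)/P, 10)*(-2) = (1 + 2*((7/(-2) + 2/4)/5))*(-2) = (1 + 2*((7*(-½) + 2*(¼))*(⅕)))*(-2) = (1 + 2*((-7/2 + ½)*(⅕)))*(-2) = (1 + 2*(-3*⅕))*(-2) = (1 + 2*(-⅗))*(-2) = (1 - 6/5)*(-2) = -⅕*(-2) = ⅖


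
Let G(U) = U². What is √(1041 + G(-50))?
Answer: √3541 ≈ 59.506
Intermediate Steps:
√(1041 + G(-50)) = √(1041 + (-50)²) = √(1041 + 2500) = √3541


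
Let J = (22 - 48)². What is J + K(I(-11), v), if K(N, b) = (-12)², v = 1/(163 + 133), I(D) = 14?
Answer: 820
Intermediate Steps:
v = 1/296 ≈ 0.0033784
K(N, b) = 144
J = 676 (J = (-26)² = 676)
J + K(I(-11), v) = 676 + 144 = 820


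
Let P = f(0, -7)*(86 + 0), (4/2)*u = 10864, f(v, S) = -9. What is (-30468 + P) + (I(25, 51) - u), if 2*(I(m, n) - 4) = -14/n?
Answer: -1870177/51 ≈ -36670.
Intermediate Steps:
I(m, n) = 4 - 7/n (I(m, n) = 4 + (-14/n)/2 = 4 - 7/n)
u = 5432 (u = (½)*10864 = 5432)
P = -774 (P = -9*(86 + 0) = -9*86 = -774)
(-30468 + P) + (I(25, 51) - u) = (-30468 - 774) + ((4 - 7/51) - 1*5432) = -31242 + ((4 - 7*1/51) - 5432) = -31242 + ((4 - 7/51) - 5432) = -31242 + (197/51 - 5432) = -31242 - 276835/51 = -1870177/51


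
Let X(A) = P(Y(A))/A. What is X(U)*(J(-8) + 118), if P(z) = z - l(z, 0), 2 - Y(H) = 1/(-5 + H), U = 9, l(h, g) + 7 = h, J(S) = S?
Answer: 770/9 ≈ 85.556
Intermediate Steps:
l(h, g) = -7 + h
Y(H) = 2 - 1/(-5 + H)
P(z) = 7 (P(z) = z - (-7 + z) = z + (7 - z) = 7)
X(A) = 7/A
X(U)*(J(-8) + 118) = (7/9)*(-8 + 118) = (7*(1/9))*110 = (7/9)*110 = 770/9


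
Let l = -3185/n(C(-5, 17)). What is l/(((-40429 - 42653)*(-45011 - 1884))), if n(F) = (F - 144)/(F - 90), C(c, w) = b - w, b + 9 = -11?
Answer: -80899/141039920118 ≈ -5.7359e-7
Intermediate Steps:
b = -20 (b = -9 - 11 = -20)
C(c, w) = -20 - w
n(F) = (-144 + F)/(-90 + F)
l = -404495/181 (l = -3185*(-90 + (-20 - 1*17))/(-144 + (-20 - 1*17)) = -3185*(-90 + (-20 - 17))/(-144 + (-20 - 17)) = -3185*(-90 - 37)/(-144 - 37) = -3185/(-181/(-127)) = -3185/((-1/127*(-181))) = -3185/181/127 = -3185*127/181 = -404495/181 ≈ -2234.8)
l/(((-40429 - 42653)*(-45011 - 1884))) = -404495*1/((-45011 - 1884)*(-40429 - 42653))/181 = -404495/(181*((-83082*(-46895)))) = -404495/181/3896130390 = -404495/181*1/3896130390 = -80899/141039920118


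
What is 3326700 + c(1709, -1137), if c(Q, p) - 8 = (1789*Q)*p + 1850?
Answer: -3472936379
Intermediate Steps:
c(Q, p) = 1858 + 1789*Q*p (c(Q, p) = 8 + ((1789*Q)*p + 1850) = 8 + (1789*Q*p + 1850) = 8 + (1850 + 1789*Q*p) = 1858 + 1789*Q*p)
3326700 + c(1709, -1137) = 3326700 + (1858 + 1789*1709*(-1137)) = 3326700 + (1858 - 3476264937) = 3326700 - 3476263079 = -3472936379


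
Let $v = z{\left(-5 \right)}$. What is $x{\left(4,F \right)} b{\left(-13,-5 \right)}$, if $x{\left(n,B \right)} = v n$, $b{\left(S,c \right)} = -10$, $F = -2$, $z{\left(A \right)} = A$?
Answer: $200$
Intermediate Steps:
$v = -5$
$x{\left(n,B \right)} = - 5 n$
$x{\left(4,F \right)} b{\left(-13,-5 \right)} = \left(-5\right) 4 \left(-10\right) = \left(-20\right) \left(-10\right) = 200$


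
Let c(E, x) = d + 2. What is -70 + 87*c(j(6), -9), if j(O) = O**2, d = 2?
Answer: 278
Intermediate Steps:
c(E, x) = 4 (c(E, x) = 2 + 2 = 4)
-70 + 87*c(j(6), -9) = -70 + 87*4 = -70 + 348 = 278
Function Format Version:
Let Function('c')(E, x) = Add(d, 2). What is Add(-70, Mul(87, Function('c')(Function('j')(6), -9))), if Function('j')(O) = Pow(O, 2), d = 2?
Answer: 278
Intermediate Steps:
Function('c')(E, x) = 4 (Function('c')(E, x) = Add(2, 2) = 4)
Add(-70, Mul(87, Function('c')(Function('j')(6), -9))) = Add(-70, Mul(87, 4)) = Add(-70, 348) = 278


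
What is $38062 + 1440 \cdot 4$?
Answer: $43822$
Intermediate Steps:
$38062 + 1440 \cdot 4 = 38062 + 5760 = 43822$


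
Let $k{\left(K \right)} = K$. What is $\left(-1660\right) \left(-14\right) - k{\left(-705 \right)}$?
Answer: $23945$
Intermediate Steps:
$\left(-1660\right) \left(-14\right) - k{\left(-705 \right)} = \left(-1660\right) \left(-14\right) - -705 = 23240 + 705 = 23945$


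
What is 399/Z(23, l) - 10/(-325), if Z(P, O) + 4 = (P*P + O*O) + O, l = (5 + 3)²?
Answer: 7061/60905 ≈ 0.11593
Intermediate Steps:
l = 64 (l = 8² = 64)
Z(P, O) = -4 + O + O² + P² (Z(P, O) = -4 + ((P*P + O*O) + O) = -4 + ((P² + O²) + O) = -4 + ((O² + P²) + O) = -4 + (O + O² + P²) = -4 + O + O² + P²)
399/Z(23, l) - 10/(-325) = 399/(-4 + 64 + 64² + 23²) - 10/(-325) = 399/(-4 + 64 + 4096 + 529) - 10*(-1/325) = 399/4685 + 2/65 = 7061/60905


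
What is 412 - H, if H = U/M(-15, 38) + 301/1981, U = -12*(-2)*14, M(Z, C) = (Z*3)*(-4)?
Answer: 1740371/4245 ≈ 409.98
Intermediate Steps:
M(Z, C) = -12*Z (M(Z, C) = (3*Z)*(-4) = -12*Z)
U = 336 (U = 24*14 = 336)
H = 8569/4245 (H = 336/((-12*(-15))) + 301/1981 = 336/180 + 301*(1/1981) = 336*(1/180) + 43/283 = 28/15 + 43/283 = 8569/4245 ≈ 2.0186)
412 - H = 412 - 1*8569/4245 = 412 - 8569/4245 = 1740371/4245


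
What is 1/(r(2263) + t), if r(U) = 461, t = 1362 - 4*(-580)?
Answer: 1/4143 ≈ 0.00024137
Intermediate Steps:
t = 3682 (t = 1362 + 2320 = 3682)
1/(r(2263) + t) = 1/(461 + 3682) = 1/4143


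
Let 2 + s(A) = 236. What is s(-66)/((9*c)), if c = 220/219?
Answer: 2847/110 ≈ 25.882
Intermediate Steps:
s(A) = 234 (s(A) = -2 + 236 = 234)
c = 220/219 (c = 220*(1/219) = 220/219 ≈ 1.0046)
s(-66)/((9*c)) = 234/((9*(220/219))) = 234/(660/73) = 234*(73/660) = 2847/110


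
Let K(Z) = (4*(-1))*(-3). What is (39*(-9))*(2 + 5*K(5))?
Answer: -21762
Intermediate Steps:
K(Z) = 12 (K(Z) = -4*(-3) = 12)
(39*(-9))*(2 + 5*K(5)) = (39*(-9))*(2 + 5*12) = -351*(2 + 60) = -351*62 = -21762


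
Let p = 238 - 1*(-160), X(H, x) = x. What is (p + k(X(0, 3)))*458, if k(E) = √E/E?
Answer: 182284 + 458*√3/3 ≈ 1.8255e+5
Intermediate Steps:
p = 398 (p = 238 + 160 = 398)
k(E) = E^(-½)
(p + k(X(0, 3)))*458 = (398 + 3^(-½))*458 = (398 + √3/3)*458 = 182284 + 458*√3/3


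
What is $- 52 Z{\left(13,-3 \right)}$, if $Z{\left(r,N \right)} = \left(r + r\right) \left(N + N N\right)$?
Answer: $-8112$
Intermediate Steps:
$Z{\left(r,N \right)} = 2 r \left(N + N^{2}\right)$
$- 52 Z{\left(13,-3 \right)} = - 52 \cdot 2 \left(-3\right) 13 \left(1 - 3\right) = - 52 \cdot 2 \left(-3\right) 13 \left(-2\right) = \left(-52\right) 156 = -8112$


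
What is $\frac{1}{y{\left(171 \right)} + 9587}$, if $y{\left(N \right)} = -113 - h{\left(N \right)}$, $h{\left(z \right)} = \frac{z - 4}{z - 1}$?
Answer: $\frac{170}{1610413} \approx 0.00010556$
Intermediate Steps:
$h{\left(z \right)} = \frac{-4 + z}{-1 + z}$
$y{\left(N \right)} = -113 - \frac{-4 + N}{-1 + N}$
$\frac{1}{y{\left(171 \right)} + 9587} = \frac{1}{\frac{3 \left(39 - 6498\right)}{-1 + 171} + 9587} = \frac{1}{\frac{3 \left(39 - 6498\right)}{170} + 9587} = \frac{1}{3 \cdot \frac{1}{170} \left(-6459\right) + 9587} = \frac{1}{- \frac{19377}{170} + 9587} = \frac{1}{\frac{1610413}{170}} = \frac{170}{1610413}$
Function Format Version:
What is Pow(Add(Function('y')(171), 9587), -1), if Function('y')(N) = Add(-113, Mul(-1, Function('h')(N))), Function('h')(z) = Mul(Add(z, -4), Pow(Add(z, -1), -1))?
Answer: Rational(170, 1610413) ≈ 0.00010556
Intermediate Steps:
Function('h')(z) = Mul(Pow(Add(-1, z), -1), Add(-4, z)) (Function('h')(z) = Mul(Add(-4, z), Pow(Add(-1, z), -1)) = Mul(Pow(Add(-1, z), -1), Add(-4, z)))
Function('y')(N) = Add(-113, Mul(-1, Pow(Add(-1, N), -1), Add(-4, N))) (Function('y')(N) = Add(-113, Mul(-1, Mul(Pow(Add(-1, N), -1), Add(-4, N)))) = Add(-113, Mul(-1, Pow(Add(-1, N), -1), Add(-4, N))))
Pow(Add(Function('y')(171), 9587), -1) = Pow(Add(Mul(3, Pow(Add(-1, 171), -1), Add(39, Mul(-38, 171))), 9587), -1) = Pow(Add(Mul(3, Pow(170, -1), Add(39, -6498)), 9587), -1) = Pow(Add(Mul(3, Rational(1, 170), -6459), 9587), -1) = Pow(Add(Rational(-19377, 170), 9587), -1) = Pow(Rational(1610413, 170), -1) = Rational(170, 1610413)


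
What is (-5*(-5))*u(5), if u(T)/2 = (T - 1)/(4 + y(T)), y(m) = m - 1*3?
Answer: 100/3 ≈ 33.333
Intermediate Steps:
y(m) = -3 + m (y(m) = m - 3 = -3 + m)
u(T) = 2*(-1 + T)/(1 + T) (u(T) = 2*((T - 1)/(4 + (-3 + T))) = 2*((-1 + T)/(1 + T)) = 2*(-1 + T)/(1 + T))
(-5*(-5))*u(5) = (-5*(-5))*(2*(-1 + 5)/(1 + 5)) = 25*(2*4/6) = 25*(2*(1/6)*4) = 25*(4/3) = 100/3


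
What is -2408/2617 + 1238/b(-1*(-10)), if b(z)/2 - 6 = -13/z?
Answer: 16086054/122999 ≈ 130.78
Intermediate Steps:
b(z) = 12 - 26/z (b(z) = 12 + 2*(-13/z) = 12 - 26/z)
-2408/2617 + 1238/b(-1*(-10)) = -2408/2617 + 1238/(12 - 26/((-1*(-10)))) = -2408*1/2617 + 1238/(12 - 26/10) = -2408/2617 + 1238/(12 - 26*⅒) = -2408/2617 + 1238/(12 - 13/5) = -2408/2617 + 1238/(47/5) = -2408/2617 + 1238*(5/47) = -2408/2617 + 6190/47 = 16086054/122999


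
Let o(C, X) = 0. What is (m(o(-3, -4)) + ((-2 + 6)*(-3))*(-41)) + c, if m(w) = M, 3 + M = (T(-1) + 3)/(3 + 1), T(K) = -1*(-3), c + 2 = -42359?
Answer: -83741/2 ≈ -41871.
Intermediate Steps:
c = -42361 (c = -2 - 42359 = -42361)
T(K) = 3
M = -3/2 (M = -3 + (3 + 3)/(3 + 1) = -3 + 6/4 = -3 + 6*(1/4) = -3 + 3/2 = -3/2 ≈ -1.5000)
m(w) = -3/2
(m(o(-3, -4)) + ((-2 + 6)*(-3))*(-41)) + c = (-3/2 + ((-2 + 6)*(-3))*(-41)) - 42361 = (-3/2 + (4*(-3))*(-41)) - 42361 = (-3/2 - 12*(-41)) - 42361 = (-3/2 + 492) - 42361 = 981/2 - 42361 = -83741/2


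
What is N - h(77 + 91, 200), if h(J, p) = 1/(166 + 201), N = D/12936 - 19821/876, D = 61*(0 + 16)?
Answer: -3908249629/173284188 ≈ -22.554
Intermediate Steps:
D = 976 (D = 61*16 = 976)
N = -10647895/472164 (N = 976/12936 - 19821/876 = 976*(1/12936) - 19821*1/876 = 122/1617 - 6607/292 = -10647895/472164 ≈ -22.551)
h(J, p) = 1/367
N - h(77 + 91, 200) = -10647895/472164 - 1*1/367 = -10647895/472164 - 1/367 = -3908249629/173284188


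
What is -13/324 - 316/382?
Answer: -53675/61884 ≈ -0.86735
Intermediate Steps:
-13/324 - 316/382 = -13*1/324 - 316*1/382 = -13/324 - 158/191 = -53675/61884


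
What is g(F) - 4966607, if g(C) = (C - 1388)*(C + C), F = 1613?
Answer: -4240757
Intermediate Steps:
g(C) = 2*C*(-1388 + C) (g(C) = (-1388 + C)*(2*C) = 2*C*(-1388 + C))
g(F) - 4966607 = 2*1613*(-1388 + 1613) - 4966607 = 2*1613*225 - 4966607 = 725850 - 4966607 = -4240757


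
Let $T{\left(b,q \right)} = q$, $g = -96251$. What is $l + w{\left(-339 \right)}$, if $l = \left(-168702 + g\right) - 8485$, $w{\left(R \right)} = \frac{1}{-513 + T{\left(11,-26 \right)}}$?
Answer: $- \frac{147383083}{539} \approx -2.7344 \cdot 10^{5}$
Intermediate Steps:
$w{\left(R \right)} = - \frac{1}{539}$ ($w{\left(R \right)} = \frac{1}{-513 - 26} = \frac{1}{-539} = - \frac{1}{539}$)
$l = -273438$ ($l = \left(-168702 - 96251\right) - 8485 = -264953 - 8485 = -273438$)
$l + w{\left(-339 \right)} = -273438 - \frac{1}{539} = - \frac{147383083}{539}$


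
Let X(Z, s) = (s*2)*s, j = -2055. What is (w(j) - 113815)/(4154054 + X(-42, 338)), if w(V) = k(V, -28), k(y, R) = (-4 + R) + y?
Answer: -57951/2191271 ≈ -0.026446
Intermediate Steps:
k(y, R) = -4 + R + y
X(Z, s) = 2*s**2 (X(Z, s) = (2*s)*s = 2*s**2)
w(V) = -32 + V (w(V) = -4 - 28 + V = -32 + V)
(w(j) - 113815)/(4154054 + X(-42, 338)) = ((-32 - 2055) - 113815)/(4154054 + 2*338**2) = (-2087 - 113815)/(4154054 + 2*114244) = -115902/(4154054 + 228488) = -115902/4382542 = -115902*1/4382542 = -57951/2191271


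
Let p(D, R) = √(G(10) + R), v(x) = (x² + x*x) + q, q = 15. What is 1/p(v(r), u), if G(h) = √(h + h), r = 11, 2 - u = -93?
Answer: (95 + 2*√5)^(-½) ≈ 0.10027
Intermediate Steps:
u = 95 (u = 2 - 1*(-93) = 2 + 93 = 95)
G(h) = √2*√h (G(h) = √(2*h) = √2*√h)
v(x) = 15 + 2*x² (v(x) = (x² + x*x) + 15 = (x² + x²) + 15 = 2*x² + 15 = 15 + 2*x²)
p(D, R) = √(R + 2*√5) (p(D, R) = √(√2*√10 + R) = √(2*√5 + R) = √(R + 2*√5))
1/p(v(r), u) = 1/(√(95 + 2*√5)) = (95 + 2*√5)^(-½)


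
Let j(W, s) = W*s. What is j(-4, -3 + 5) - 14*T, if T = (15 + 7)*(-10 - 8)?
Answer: 5536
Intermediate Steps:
T = -396 (T = 22*(-18) = -396)
j(-4, -3 + 5) - 14*T = -4*(-3 + 5) - 14*(-396) = -4*2 + 5544 = -8 + 5544 = 5536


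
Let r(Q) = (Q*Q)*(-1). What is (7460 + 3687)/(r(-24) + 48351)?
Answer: 11147/47775 ≈ 0.23332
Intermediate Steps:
r(Q) = -Q² (r(Q) = Q²*(-1) = -Q²)
(7460 + 3687)/(r(-24) + 48351) = (7460 + 3687)/(-1*(-24)² + 48351) = 11147/(-1*576 + 48351) = 11147/(-576 + 48351) = 11147/47775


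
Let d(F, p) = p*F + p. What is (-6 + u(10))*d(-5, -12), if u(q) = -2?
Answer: -384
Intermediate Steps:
d(F, p) = p + F*p (d(F, p) = F*p + p = p + F*p)
(-6 + u(10))*d(-5, -12) = (-6 - 2)*(-12*(1 - 5)) = -(-96)*(-4) = -8*48 = -384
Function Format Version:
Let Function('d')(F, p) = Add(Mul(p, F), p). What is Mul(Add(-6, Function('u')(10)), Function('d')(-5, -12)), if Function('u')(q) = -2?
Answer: -384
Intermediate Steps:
Function('d')(F, p) = Add(p, Mul(F, p)) (Function('d')(F, p) = Add(Mul(F, p), p) = Add(p, Mul(F, p)))
Mul(Add(-6, Function('u')(10)), Function('d')(-5, -12)) = Mul(Add(-6, -2), Mul(-12, Add(1, -5))) = Mul(-8, Mul(-12, -4)) = Mul(-8, 48) = -384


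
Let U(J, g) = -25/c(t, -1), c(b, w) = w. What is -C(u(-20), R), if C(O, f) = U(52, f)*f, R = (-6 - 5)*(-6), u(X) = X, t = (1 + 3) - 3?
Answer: -1650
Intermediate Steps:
t = 1 (t = 4 - 3 = 1)
R = 66 (R = -11*(-6) = 66)
U(J, g) = 25 (U(J, g) = -25/(-1) = -25*(-1) = 25)
C(O, f) = 25*f
-C(u(-20), R) = -25*66 = -1*1650 = -1650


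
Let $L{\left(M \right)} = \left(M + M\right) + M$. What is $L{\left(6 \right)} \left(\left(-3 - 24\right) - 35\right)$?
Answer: $-1116$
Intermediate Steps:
$L{\left(M \right)} = 3 M$ ($L{\left(M \right)} = 2 M + M = 3 M$)
$L{\left(6 \right)} \left(\left(-3 - 24\right) - 35\right) = 3 \cdot 6 \left(\left(-3 - 24\right) - 35\right) = 18 \left(-27 - 35\right) = 18 \left(-62\right) = -1116$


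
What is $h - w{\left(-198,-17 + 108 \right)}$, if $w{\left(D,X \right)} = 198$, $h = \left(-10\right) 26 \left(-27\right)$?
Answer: $6822$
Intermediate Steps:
$h = 7020$ ($h = \left(-260\right) \left(-27\right) = 7020$)
$h - w{\left(-198,-17 + 108 \right)} = 7020 - 198 = 6822$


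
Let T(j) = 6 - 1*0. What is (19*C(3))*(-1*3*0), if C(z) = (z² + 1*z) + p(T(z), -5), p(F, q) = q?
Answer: 0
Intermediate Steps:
T(j) = 6 (T(j) = 6 + 0 = 6)
C(z) = -5 + z + z² (C(z) = (z² + 1*z) - 5 = (z² + z) - 5 = (z + z²) - 5 = -5 + z + z²)
(19*C(3))*(-1*3*0) = (19*(-5 + 3 + 3²))*(-1*3*0) = (19*(-5 + 3 + 9))*(-3*0) = (19*7)*0 = 133*0 = 0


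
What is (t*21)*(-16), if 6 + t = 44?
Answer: -12768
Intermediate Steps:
t = 38 (t = -6 + 44 = 38)
(t*21)*(-16) = (38*21)*(-16) = 798*(-16) = -12768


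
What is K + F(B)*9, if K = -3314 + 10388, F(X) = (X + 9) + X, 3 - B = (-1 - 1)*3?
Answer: 7317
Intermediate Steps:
B = 9 (B = 3 - (-1 - 1)*3 = 3 - (-2)*3 = 3 - 1*(-6) = 3 + 6 = 9)
F(X) = 9 + 2*X (F(X) = (9 + X) + X = 9 + 2*X)
K = 7074
K + F(B)*9 = 7074 + (9 + 2*9)*9 = 7074 + (9 + 18)*9 = 7074 + 27*9 = 7074 + 243 = 7317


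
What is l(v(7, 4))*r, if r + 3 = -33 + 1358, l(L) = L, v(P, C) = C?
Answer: 5288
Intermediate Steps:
r = 1322 (r = -3 + (-33 + 1358) = -3 + 1325 = 1322)
l(v(7, 4))*r = 4*1322 = 5288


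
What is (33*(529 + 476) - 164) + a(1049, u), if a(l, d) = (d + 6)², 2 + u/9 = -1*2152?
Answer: 375617401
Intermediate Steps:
u = -19386 (u = -18 + 9*(-1*2152) = -18 + 9*(-2152) = -18 - 19368 = -19386)
a(l, d) = (6 + d)²
(33*(529 + 476) - 164) + a(1049, u) = (33*(529 + 476) - 164) + (6 - 19386)² = (33*1005 - 164) + (-19380)² = (33165 - 164) + 375584400 = 33001 + 375584400 = 375617401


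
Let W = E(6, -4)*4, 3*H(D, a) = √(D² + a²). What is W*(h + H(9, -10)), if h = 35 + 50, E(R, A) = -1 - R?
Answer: -2380 - 28*√181/3 ≈ -2505.6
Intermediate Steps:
H(D, a) = √(D² + a²)/3
h = 85
W = -28 (W = (-1 - 1*6)*4 = (-1 - 6)*4 = -7*4 = -28)
W*(h + H(9, -10)) = -28*(85 + √(9² + (-10)²)/3) = -28*(85 + √(81 + 100)/3) = -28*(85 + √181/3) = -2380 - 28*√181/3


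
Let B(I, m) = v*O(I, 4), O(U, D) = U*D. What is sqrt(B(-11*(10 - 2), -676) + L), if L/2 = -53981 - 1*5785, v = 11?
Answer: 2*I*sqrt(30851) ≈ 351.29*I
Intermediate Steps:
O(U, D) = D*U
L = -119532 (L = 2*(-53981 - 1*5785) = 2*(-53981 - 5785) = 2*(-59766) = -119532)
B(I, m) = 44*I (B(I, m) = 11*(4*I) = 44*I)
sqrt(B(-11*(10 - 2), -676) + L) = sqrt(44*(-11*(10 - 2)) - 119532) = sqrt(44*(-11*8) - 119532) = sqrt(44*(-88) - 119532) = sqrt(-3872 - 119532) = sqrt(-123404) = 2*I*sqrt(30851)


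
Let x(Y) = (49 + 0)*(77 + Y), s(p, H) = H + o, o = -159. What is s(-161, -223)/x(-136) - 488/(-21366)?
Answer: 4786310/30884553 ≈ 0.15497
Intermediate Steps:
s(p, H) = -159 + H (s(p, H) = H - 159 = -159 + H)
x(Y) = 3773 + 49*Y (x(Y) = 49*(77 + Y) = 3773 + 49*Y)
s(-161, -223)/x(-136) - 488/(-21366) = (-159 - 223)/(3773 + 49*(-136)) - 488/(-21366) = -382/(3773 - 6664) - 488*(-1/21366) = -382/(-2891) + 244/10683 = -382*(-1/2891) + 244/10683 = 382/2891 + 244/10683 = 4786310/30884553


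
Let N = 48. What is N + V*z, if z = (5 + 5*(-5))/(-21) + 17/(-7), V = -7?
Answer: 175/3 ≈ 58.333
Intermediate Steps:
z = -31/21 (z = (5 - 25)*(-1/21) + 17*(-1/7) = -20*(-1/21) - 17/7 = 20/21 - 17/7 = -31/21 ≈ -1.4762)
N + V*z = 48 - 7*(-31/21) = 48 + 31/3 = 175/3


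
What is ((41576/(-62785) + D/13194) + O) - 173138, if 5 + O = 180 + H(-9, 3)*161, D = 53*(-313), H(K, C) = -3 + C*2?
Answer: -142881484913309/828385290 ≈ -1.7248e+5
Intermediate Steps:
H(K, C) = -3 + 2*C
D = -16589
O = 658 (O = -5 + (180 + (-3 + 2*3)*161) = -5 + (180 + (-3 + 6)*161) = -5 + (180 + 3*161) = -5 + (180 + 483) = -5 + 663 = 658)
((41576/(-62785) + D/13194) + O) - 173138 = ((41576/(-62785) - 16589/13194) + 658) - 173138 = ((41576*(-1/62785) - 16589*1/13194) + 658) - 173138 = ((-41576/62785 - 16589/13194) + 658) - 173138 = (-1590094109/828385290 + 658) - 173138 = 543487426711/828385290 - 173138 = -142881484913309/828385290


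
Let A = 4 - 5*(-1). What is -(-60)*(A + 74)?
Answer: 4980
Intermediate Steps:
A = 9 (A = 4 + 5 = 9)
-(-60)*(A + 74) = -(-60)*(9 + 74) = -(-60)*83 = -1*(-4980) = 4980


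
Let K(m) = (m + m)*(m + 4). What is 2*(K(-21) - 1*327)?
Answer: 774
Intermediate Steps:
K(m) = 2*m*(4 + m) (K(m) = (2*m)*(4 + m) = 2*m*(4 + m))
2*(K(-21) - 1*327) = 2*(2*(-21)*(4 - 21) - 1*327) = 2*(2*(-21)*(-17) - 327) = 2*(714 - 327) = 2*387 = 774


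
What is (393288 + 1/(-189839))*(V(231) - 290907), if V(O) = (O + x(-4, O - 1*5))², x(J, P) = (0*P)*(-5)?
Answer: -17735517074291526/189839 ≈ -9.3424e+10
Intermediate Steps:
x(J, P) = 0 (x(J, P) = 0*(-5) = 0)
V(O) = O² (V(O) = (O + 0)² = O²)
(393288 + 1/(-189839))*(V(231) - 290907) = (393288 + 1/(-189839))*(231² - 290907) = (393288 - 1/189839)*(53361 - 290907) = (74661400631/189839)*(-237546) = -17735517074291526/189839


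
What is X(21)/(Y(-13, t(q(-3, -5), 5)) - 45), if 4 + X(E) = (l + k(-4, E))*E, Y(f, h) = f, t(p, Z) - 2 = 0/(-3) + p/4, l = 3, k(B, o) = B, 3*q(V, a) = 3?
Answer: 25/58 ≈ 0.43103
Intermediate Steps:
q(V, a) = 1 (q(V, a) = (1/3)*3 = 1)
t(p, Z) = 2 + p/4 (t(p, Z) = 2 + (0/(-3) + p/4) = 2 + (0*(-1/3) + p*(1/4)) = 2 + (0 + p/4) = 2 + p/4)
X(E) = -4 - E (X(E) = -4 + (3 - 4)*E = -4 - E)
X(21)/(Y(-13, t(q(-3, -5), 5)) - 45) = (-4 - 1*21)/(-13 - 45) = (-4 - 21)/(-58) = -1/58*(-25) = 25/58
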